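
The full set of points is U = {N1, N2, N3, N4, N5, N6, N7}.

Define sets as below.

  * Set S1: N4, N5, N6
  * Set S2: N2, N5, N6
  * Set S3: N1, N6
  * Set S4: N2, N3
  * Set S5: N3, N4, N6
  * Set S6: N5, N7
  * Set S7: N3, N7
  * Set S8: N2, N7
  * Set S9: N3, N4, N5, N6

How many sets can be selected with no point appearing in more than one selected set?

S3, S4, S6 are pairwise disjoint (S3={N1,N6}; S4={N2,N3}; S6={N5,N7}).
Every remaining set overlaps one of these, and no 4 of the listed sets are pairwise disjoint, so 3 is the maximum.

3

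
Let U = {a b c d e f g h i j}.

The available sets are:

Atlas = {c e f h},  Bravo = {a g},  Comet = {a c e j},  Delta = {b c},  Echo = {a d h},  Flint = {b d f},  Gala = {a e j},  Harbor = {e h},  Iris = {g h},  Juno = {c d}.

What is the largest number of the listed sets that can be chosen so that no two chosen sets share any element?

3

Bravo, Harbor, Juno are pairwise disjoint (Bravo={a,g}; Harbor={e,h}; Juno={c,d}).
Every remaining set overlaps one of these, and no 4 of the listed sets are pairwise disjoint, so 3 is the maximum.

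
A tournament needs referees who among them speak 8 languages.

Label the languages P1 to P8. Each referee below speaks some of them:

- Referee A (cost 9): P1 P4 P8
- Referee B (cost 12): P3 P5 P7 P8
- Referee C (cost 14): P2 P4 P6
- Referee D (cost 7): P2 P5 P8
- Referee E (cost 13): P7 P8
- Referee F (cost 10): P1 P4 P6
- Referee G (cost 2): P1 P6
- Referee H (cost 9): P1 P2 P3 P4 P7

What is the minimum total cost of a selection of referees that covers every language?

18

D, G, H together cover every language (D ∪ G ∪ H = {P1, P2, P3, P4, P5, P6, P7, P8}); total cost 7 + 2 + 9 = 18.
No covering selection has total cost below 18.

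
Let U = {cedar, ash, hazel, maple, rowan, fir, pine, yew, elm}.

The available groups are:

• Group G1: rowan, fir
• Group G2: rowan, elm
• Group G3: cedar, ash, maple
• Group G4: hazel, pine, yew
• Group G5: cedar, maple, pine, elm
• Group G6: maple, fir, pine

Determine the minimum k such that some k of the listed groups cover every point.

4

G1 and G3 and G4 and G5 together: G1 ∪ G3 ∪ G4 ∪ G5 = {cedar, ash, hazel, maple, rowan, fir, pine, yew, elm} — every point is covered.
No 3 of the 6 groups cover everything (all 20 combinations miss at least one point), so 4 is optimal.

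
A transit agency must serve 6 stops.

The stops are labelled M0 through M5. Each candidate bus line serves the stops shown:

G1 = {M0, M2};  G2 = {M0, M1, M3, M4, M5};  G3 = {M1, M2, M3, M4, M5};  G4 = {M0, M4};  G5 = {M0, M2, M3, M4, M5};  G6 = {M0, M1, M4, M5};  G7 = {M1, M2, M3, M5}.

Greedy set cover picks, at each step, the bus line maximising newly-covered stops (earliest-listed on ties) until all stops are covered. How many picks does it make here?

Greedy: pick G2 (covers 5 new) → pick G1 (covers 1 new). Total picks: 2.

2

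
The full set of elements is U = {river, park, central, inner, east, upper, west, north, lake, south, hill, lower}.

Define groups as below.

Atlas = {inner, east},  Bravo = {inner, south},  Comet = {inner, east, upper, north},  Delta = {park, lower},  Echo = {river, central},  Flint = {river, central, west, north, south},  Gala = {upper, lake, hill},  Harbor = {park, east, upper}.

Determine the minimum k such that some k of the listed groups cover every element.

Atlas and Delta and Flint and Gala together: Atlas ∪ Delta ∪ Flint ∪ Gala = {river, park, central, inner, east, upper, west, north, lake, south, hill, lower} — every element is covered.
Only Flint contains west, so Flint is forced; the remaining 7 elements need at least 3 more groups (each remaining group adds at most 3) — so at least 4 groups are needed, and 4 is optimal.

4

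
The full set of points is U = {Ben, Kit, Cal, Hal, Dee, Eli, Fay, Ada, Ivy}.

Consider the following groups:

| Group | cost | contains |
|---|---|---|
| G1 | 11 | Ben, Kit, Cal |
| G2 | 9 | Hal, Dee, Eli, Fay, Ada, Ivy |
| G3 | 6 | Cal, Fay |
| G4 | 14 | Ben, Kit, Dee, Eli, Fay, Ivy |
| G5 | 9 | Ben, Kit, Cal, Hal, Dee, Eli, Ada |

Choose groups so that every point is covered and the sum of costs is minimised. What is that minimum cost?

G2, G5 together cover every point (G2 ∪ G5 = {Ben, Kit, Cal, Hal, Dee, Eli, Fay, Ada, Ivy}); total cost 9 + 9 = 18.
No covering selection has total cost below 18.

18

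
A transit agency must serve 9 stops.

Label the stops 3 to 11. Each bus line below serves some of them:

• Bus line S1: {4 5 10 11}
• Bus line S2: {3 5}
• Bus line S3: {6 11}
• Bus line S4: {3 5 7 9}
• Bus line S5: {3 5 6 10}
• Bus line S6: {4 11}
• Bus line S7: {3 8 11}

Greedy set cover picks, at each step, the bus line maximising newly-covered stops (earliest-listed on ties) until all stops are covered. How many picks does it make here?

Greedy: pick S1 (covers 4 new) → pick S4 (covers 3 new) → pick S3 (covers 1 new) → pick S7 (covers 1 new). Total picks: 4.

4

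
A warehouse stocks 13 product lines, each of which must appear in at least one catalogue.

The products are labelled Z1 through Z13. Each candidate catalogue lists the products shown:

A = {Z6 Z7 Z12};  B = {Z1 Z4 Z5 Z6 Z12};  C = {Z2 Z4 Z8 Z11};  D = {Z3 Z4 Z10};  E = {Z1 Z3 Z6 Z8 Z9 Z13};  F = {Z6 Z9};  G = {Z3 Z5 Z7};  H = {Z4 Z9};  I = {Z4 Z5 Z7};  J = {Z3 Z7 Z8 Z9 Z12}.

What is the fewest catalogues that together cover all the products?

Take {C, D, E, I, J}. Their union is {Z1, Z2, Z3, Z4, Z5, Z6, Z7, Z8, Z9, Z10, Z11, Z12, Z13}, which is all 13 products.
No 4 of the 10 catalogues cover everything (all 210 combinations miss at least one product), so 5 is optimal.

5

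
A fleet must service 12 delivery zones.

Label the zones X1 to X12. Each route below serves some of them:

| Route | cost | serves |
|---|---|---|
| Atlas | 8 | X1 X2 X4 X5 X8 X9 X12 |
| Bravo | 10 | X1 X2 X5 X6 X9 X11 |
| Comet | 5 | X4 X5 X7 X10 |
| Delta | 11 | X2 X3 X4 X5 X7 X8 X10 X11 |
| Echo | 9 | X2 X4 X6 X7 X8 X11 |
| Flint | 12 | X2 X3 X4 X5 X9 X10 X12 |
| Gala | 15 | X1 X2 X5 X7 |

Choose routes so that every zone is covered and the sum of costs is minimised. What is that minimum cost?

Atlas, Delta, Echo together cover every zone (Atlas ∪ Delta ∪ Echo = {X1, X2, X3, X4, X5, X6, X7, X8, X9, X10, X11, X12}); total cost 8 + 11 + 9 = 28.
The greedy pick Atlas, Comet, Echo, Delta costs 33; no covering selection beats 28.

28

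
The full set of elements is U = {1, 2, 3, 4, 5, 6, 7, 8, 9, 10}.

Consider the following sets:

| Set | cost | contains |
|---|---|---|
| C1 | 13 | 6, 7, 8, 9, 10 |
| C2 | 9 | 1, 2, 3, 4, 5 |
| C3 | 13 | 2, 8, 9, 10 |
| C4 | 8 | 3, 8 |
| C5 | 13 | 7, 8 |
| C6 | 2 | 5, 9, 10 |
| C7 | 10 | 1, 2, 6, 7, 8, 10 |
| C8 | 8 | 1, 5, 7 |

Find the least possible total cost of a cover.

C2, C6, C7 together cover every element (C2 ∪ C6 ∪ C7 = {1, 2, 3, 4, 5, 6, 7, 8, 9, 10}); total cost 9 + 2 + 10 = 21.
No covering selection has total cost below 21.

21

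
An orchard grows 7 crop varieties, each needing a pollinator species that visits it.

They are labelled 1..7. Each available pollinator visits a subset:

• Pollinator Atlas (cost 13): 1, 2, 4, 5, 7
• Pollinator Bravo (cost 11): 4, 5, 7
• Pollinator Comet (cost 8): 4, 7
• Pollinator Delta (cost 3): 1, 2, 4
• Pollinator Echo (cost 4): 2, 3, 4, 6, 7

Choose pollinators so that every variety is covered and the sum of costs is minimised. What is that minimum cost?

17

Atlas, Echo together cover every variety (Atlas ∪ Echo = {1, 2, 3, 4, 5, 6, 7}); total cost 13 + 4 = 17.
The greedy pick Echo, Delta, Bravo costs 18; no covering selection beats 17.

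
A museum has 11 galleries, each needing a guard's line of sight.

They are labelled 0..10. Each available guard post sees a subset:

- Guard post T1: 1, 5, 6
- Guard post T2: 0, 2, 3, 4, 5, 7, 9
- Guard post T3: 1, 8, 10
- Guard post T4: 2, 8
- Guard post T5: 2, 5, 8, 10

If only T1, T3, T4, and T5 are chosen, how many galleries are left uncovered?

Union of T1, T3, T4, T5 = {1, 2, 5, 6, 8, 10}.
Not covered: 0, 3, 4, 7, 9 — 5 galleries.

5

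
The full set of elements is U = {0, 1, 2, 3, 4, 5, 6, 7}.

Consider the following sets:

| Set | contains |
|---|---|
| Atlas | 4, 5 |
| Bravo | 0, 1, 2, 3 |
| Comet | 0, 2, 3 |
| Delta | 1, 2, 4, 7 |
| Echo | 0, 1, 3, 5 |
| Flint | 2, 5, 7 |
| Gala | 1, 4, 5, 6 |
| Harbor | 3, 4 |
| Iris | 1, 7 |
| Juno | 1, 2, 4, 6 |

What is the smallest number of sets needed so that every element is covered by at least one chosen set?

3

Take {Bravo, Flint, Juno}. Their union is {0, 1, 2, 3, 4, 5, 6, 7}, which is all 8 elements.
No 2 of the 10 sets cover everything (all 45 combinations miss at least one element), so 3 is optimal.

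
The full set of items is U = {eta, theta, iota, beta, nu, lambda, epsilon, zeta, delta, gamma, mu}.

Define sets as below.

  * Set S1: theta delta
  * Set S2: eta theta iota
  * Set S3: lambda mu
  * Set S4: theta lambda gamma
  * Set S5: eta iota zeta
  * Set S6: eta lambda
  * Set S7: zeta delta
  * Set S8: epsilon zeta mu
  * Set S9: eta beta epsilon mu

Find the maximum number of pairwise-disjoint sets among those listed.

3

S1, S3, S5 are pairwise disjoint (S1={theta,delta}; S3={lambda,mu}; S5={eta,iota,zeta}).
Every remaining set overlaps one of these, and no 4 of the listed sets are pairwise disjoint, so 3 is the maximum.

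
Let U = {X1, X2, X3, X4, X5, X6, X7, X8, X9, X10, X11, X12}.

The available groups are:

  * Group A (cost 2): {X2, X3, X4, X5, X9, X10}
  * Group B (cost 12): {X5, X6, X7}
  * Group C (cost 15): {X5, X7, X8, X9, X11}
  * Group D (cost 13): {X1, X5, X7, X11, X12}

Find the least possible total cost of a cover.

42

A, B, C, D together cover every element (A ∪ B ∪ C ∪ D = {X1, X2, X3, X4, X5, X6, X7, X8, X9, X10, X11, X12}); total cost 2 + 12 + 15 + 13 = 42.
No covering selection has total cost below 42.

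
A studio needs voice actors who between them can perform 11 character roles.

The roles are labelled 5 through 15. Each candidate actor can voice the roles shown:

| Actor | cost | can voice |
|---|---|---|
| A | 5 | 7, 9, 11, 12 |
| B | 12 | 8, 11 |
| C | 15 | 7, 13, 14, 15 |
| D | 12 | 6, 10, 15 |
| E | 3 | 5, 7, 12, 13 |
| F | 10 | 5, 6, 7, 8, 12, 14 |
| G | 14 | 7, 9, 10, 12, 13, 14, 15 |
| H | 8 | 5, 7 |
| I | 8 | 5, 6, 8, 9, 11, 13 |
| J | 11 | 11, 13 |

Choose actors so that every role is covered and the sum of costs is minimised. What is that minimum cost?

G, I together cover every role (G ∪ I = {5, 6, 7, 8, 9, 10, 11, 12, 13, 14, 15}); total cost 14 + 8 = 22.
The greedy pick E, I, G costs 25; no covering selection beats 22.

22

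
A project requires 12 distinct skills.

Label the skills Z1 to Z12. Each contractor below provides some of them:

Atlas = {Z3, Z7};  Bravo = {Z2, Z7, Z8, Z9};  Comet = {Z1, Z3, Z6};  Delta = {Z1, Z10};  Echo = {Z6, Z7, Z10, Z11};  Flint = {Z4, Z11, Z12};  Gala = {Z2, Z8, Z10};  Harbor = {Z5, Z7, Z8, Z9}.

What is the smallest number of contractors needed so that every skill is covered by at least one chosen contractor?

Comet and Flint and Gala and Harbor together: Comet ∪ Flint ∪ Gala ∪ Harbor = {Z1, Z2, Z3, Z4, Z5, Z6, Z7, Z8, Z9, Z10, Z11, Z12} — every skill is covered.
Only Flint contains Z4, so Flint is forced; the remaining 9 skills need at least 3 more contractors (each remaining contractor adds at most 4) — so at least 4 contractors are needed, and 4 is optimal.

4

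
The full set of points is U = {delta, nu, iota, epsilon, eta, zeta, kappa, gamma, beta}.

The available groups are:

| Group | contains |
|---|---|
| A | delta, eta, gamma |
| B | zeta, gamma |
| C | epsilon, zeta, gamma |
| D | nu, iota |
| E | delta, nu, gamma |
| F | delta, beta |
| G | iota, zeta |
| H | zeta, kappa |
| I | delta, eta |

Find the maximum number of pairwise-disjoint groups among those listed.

3

D, F, H are pairwise disjoint (D={nu,iota}; F={delta,beta}; H={zeta,kappa}).
Every remaining group overlaps one of these, and no 4 of the listed groups are pairwise disjoint, so 3 is the maximum.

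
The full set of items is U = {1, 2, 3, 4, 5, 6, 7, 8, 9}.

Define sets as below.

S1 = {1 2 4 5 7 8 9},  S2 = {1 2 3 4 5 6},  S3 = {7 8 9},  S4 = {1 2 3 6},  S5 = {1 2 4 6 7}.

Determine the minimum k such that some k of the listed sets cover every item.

2

S2 and S3 cover everything between them: the union {1, 2, 3, 4, 5, 6, 7, 8, 9} is all of U.
No single set has all 9 items (the largest, S1, has 7), so 2 is optimal.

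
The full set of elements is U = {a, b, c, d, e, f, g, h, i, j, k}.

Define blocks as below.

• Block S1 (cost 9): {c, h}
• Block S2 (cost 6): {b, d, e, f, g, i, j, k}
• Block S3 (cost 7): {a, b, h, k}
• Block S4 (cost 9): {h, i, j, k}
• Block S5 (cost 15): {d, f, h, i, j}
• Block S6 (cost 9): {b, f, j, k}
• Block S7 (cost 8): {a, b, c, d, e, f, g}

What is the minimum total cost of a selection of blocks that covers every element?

S4, S7 together cover every element (S4 ∪ S7 = {a, b, c, d, e, f, g, h, i, j, k}); total cost 9 + 8 = 17.
The greedy pick S2, S3, S7 costs 21; no covering selection beats 17.

17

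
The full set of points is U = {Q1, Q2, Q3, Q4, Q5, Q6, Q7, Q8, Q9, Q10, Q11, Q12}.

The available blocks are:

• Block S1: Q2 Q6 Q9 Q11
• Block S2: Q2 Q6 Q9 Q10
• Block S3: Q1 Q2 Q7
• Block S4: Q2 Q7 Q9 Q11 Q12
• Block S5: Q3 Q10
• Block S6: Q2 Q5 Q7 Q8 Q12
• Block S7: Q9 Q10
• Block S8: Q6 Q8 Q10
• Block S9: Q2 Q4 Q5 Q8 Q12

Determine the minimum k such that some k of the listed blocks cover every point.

4

S1, S3, S5, and S9 cover everything between them: the union {Q1, Q2, Q3, Q4, Q5, Q6, Q7, Q8, Q9, Q10, Q11, Q12} is all of U.
Only S3 contains Q1, so S3 is forced; the remaining 9 points need at least 3 more blocks (each remaining block adds at most 4) — so at least 4 blocks are needed, and 4 is optimal.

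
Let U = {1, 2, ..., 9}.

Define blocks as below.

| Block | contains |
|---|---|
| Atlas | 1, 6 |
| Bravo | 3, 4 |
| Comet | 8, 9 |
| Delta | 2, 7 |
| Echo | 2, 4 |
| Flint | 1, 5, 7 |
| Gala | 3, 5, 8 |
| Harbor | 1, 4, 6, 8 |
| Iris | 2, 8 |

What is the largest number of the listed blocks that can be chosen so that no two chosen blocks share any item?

Atlas, Bravo, Comet, Delta are pairwise disjoint (Atlas={1,6}; Bravo={3,4}; Comet={8,9}; Delta={2,7}).
Every remaining block overlaps one of these, and no 5 of the listed blocks are pairwise disjoint, so 4 is the maximum.

4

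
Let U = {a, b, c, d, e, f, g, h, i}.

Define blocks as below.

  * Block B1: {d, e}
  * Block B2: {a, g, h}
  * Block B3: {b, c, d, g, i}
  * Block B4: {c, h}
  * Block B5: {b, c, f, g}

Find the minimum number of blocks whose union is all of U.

B1, B2, B3, and B5 cover everything between them: the union {a, b, c, d, e, f, g, h, i} is all of U.
Only B5 contains f, so B5 is forced; the remaining 5 items need at least 3 more blocks (each remaining block adds at most 2) — so at least 4 blocks are needed, and 4 is optimal.

4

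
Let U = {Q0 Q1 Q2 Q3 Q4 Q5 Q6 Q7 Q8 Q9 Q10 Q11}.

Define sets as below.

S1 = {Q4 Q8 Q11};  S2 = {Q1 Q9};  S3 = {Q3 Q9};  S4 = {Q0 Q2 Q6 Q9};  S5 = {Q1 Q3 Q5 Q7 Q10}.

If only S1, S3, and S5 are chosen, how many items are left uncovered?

Union of S1, S3, S5 = {Q1, Q3, Q4, Q5, Q7, Q8, Q9, Q10, Q11}.
Not covered: Q0, Q2, Q6 — 3 items.

3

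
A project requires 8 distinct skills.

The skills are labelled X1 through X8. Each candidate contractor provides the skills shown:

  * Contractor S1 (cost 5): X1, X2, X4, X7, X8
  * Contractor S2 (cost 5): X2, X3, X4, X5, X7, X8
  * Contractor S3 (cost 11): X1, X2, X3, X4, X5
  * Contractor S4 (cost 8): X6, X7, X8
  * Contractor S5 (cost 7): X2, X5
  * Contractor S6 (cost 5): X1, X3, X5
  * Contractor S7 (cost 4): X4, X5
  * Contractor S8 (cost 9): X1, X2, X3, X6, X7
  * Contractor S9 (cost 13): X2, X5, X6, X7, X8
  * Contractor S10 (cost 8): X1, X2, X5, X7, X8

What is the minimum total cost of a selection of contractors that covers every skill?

14

S2, S8 together cover every skill (S2 ∪ S8 = {X1, X2, X3, X4, X5, X6, X7, X8}); total cost 5 + 9 = 14.
No covering selection has total cost below 14.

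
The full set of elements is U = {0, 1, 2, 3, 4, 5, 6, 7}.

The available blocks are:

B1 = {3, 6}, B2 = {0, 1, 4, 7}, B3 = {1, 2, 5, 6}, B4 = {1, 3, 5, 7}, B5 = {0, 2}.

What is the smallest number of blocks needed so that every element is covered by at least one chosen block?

Take {B2, B3, B4}. Their union is {0, 1, 2, 3, 4, 5, 6, 7}, which is all 8 elements.
Only B2 contains 4, so B2 is forced; the remaining 4 elements need at least 2 more blocks (each remaining block adds at most 3) — so at least 3 blocks are needed, and 3 is optimal.

3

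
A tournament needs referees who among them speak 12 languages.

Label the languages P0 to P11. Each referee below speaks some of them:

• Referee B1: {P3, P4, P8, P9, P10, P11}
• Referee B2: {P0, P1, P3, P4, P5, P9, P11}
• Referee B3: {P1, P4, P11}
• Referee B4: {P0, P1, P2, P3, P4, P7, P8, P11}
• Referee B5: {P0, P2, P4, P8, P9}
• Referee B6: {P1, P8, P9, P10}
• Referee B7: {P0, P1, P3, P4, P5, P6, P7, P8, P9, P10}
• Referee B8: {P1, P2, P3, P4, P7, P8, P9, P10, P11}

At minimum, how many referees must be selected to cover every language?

2

Take {B4, B7}. Their union is {P0, P1, P2, P3, P4, P5, P6, P7, P8, P9, P10, P11}, which is all 12 languages.
No single referee has all 12 languages (the largest, B7, has 10), so 2 is optimal.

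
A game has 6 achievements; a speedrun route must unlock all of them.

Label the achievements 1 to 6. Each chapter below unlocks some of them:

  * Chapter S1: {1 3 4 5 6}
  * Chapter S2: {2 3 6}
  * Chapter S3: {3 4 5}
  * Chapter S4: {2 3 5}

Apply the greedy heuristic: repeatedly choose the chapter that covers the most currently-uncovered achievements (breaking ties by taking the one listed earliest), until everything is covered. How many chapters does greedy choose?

2

Greedy: pick S1 (covers 5 new) → pick S2 (covers 1 new). Total picks: 2.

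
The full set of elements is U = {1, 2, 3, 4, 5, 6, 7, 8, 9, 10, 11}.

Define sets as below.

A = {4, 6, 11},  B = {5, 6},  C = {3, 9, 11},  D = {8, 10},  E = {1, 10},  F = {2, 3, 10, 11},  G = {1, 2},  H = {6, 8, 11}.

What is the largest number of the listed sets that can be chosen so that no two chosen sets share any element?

B, C, D, G are pairwise disjoint (B={5,6}; C={3,9,11}; D={8,10}; G={1,2}).
Every remaining set overlaps one of these, and no 5 of the listed sets are pairwise disjoint, so 4 is the maximum.

4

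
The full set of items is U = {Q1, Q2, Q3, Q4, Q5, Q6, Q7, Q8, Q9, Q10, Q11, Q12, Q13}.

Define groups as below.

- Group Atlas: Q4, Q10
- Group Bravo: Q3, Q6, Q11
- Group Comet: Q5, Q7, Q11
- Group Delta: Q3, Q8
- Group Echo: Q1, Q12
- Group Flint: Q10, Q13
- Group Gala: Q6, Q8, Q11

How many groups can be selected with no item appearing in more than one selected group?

Comet, Delta, Echo, Flint are pairwise disjoint (Comet={Q5,Q7,Q11}; Delta={Q3,Q8}; Echo={Q1,Q12}; Flint={Q10,Q13}).
Every remaining group overlaps one of these, and no 5 of the listed groups are pairwise disjoint, so 4 is the maximum.

4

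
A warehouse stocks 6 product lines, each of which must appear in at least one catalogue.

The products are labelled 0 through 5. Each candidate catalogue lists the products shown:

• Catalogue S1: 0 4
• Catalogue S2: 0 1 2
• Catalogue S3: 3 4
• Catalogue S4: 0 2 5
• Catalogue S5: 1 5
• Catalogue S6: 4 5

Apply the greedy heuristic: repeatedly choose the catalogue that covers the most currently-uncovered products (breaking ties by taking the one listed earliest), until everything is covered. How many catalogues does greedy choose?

3

Greedy: pick S2 (covers 3 new) → pick S3 (covers 2 new) → pick S4 (covers 1 new). Total picks: 3.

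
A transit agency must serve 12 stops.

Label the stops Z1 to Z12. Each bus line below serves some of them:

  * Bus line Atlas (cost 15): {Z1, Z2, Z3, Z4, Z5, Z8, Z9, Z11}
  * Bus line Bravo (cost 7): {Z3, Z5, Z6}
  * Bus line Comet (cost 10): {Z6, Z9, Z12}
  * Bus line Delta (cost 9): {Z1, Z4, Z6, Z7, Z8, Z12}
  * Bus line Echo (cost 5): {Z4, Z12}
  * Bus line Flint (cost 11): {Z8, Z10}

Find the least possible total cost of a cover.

35

Atlas, Delta, Flint together cover every stop (Atlas ∪ Delta ∪ Flint = {Z1, Z2, Z3, Z4, Z5, Z6, Z7, Z8, Z9, Z10, Z11, Z12}); total cost 15 + 9 + 11 = 35.
No covering selection has total cost below 35.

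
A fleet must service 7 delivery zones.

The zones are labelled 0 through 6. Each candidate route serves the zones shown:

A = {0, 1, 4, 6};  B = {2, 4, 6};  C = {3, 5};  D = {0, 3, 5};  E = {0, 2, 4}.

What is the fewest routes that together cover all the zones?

Take {A, D, E}. Their union is {0, 1, 2, 3, 4, 5, 6}, which is all 7 zones.
Only A contains 1, so A is forced; the remaining 3 zones need at least 2 more routes (each remaining route adds at most 2) — so at least 3 routes are needed, and 3 is optimal.

3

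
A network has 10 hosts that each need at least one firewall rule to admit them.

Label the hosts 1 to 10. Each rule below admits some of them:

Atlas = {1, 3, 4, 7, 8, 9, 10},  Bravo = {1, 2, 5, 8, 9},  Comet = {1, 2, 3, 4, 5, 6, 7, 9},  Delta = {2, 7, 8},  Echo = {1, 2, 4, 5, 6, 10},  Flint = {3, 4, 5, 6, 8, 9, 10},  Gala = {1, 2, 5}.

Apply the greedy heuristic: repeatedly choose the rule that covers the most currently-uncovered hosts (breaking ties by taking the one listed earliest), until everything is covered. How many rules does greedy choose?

Greedy: pick Comet (covers 8 new) → pick Atlas (covers 2 new). Total picks: 2.

2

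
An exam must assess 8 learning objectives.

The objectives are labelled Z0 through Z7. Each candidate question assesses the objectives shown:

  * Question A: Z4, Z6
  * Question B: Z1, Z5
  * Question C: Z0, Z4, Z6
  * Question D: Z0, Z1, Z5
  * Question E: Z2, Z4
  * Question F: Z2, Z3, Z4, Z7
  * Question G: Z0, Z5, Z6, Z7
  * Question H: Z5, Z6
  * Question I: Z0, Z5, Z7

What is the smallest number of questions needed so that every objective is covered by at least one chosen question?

3

Take {A, D, F}. Their union is {Z0, Z1, Z2, Z3, Z4, Z5, Z6, Z7}, which is all 8 objectives.
Only F contains Z3, so F is forced; the remaining 4 objectives need at least 2 more questions (each remaining question adds at most 3) — so at least 3 questions are needed, and 3 is optimal.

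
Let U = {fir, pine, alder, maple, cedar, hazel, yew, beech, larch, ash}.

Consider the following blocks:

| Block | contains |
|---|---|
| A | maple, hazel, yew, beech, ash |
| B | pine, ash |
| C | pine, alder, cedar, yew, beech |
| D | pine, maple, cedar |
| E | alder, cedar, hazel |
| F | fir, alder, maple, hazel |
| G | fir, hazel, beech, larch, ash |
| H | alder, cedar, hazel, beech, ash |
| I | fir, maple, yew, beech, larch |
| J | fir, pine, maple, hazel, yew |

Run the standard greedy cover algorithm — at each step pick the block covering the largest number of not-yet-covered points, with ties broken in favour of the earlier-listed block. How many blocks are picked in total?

Greedy: pick A (covers 5 new) → pick C (covers 3 new) → pick G (covers 2 new). Total picks: 3.

3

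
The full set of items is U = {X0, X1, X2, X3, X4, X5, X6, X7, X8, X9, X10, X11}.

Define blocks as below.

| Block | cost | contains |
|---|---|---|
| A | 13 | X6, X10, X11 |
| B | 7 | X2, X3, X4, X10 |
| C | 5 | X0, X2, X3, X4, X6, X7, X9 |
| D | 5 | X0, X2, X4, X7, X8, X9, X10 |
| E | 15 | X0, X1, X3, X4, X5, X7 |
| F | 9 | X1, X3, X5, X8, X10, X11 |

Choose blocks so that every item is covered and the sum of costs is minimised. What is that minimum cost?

C, F together cover every item (C ∪ F = {X0, X1, X2, X3, X4, X5, X6, X7, X8, X9, X10, X11}); total cost 5 + 9 = 14.
No covering selection has total cost below 14.

14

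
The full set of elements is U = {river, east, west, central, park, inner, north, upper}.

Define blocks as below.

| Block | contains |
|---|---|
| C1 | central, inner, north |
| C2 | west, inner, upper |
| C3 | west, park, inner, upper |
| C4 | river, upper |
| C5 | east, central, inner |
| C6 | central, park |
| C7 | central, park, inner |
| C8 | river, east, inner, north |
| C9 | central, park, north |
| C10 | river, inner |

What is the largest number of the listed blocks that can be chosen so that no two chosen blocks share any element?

2

C2, C9 are pairwise disjoint (C2={west,inner,upper}; C9={central,park,north}).
Every remaining block overlaps one of these, and no 3 of the listed blocks are pairwise disjoint, so 2 is the maximum.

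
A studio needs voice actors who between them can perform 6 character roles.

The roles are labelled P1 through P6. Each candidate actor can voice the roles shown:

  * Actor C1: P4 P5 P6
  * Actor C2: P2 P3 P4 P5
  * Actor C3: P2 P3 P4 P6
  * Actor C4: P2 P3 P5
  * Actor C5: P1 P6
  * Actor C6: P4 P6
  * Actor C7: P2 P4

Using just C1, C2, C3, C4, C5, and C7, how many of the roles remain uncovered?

0

Union of C1, C2, C3, C4, C5, C7 = {P1, P2, P3, P4, P5, P6} — that's every role, so 0 are uncovered.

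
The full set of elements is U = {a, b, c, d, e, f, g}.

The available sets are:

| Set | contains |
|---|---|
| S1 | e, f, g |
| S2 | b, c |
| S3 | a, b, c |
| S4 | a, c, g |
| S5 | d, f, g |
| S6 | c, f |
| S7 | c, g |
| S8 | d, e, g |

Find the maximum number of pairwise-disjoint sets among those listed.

2

S2, S5 are pairwise disjoint (S2={b,c}; S5={d,f,g}).
Every remaining set overlaps one of these, and no 3 of the listed sets are pairwise disjoint, so 2 is the maximum.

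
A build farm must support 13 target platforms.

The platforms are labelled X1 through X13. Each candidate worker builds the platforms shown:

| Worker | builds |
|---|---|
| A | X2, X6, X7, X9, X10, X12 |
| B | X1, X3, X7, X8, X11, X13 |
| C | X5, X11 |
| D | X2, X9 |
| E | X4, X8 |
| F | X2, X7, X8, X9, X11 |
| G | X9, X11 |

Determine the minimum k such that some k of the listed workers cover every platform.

Take {A, B, C, E}. Their union is {X1, X2, X3, X4, X5, X6, X7, X8, X9, X10, X11, X12, X13}, which is all 13 platforms.
No 3 of the 7 workers cover everything (all 35 combinations miss at least one platform), so 4 is optimal.

4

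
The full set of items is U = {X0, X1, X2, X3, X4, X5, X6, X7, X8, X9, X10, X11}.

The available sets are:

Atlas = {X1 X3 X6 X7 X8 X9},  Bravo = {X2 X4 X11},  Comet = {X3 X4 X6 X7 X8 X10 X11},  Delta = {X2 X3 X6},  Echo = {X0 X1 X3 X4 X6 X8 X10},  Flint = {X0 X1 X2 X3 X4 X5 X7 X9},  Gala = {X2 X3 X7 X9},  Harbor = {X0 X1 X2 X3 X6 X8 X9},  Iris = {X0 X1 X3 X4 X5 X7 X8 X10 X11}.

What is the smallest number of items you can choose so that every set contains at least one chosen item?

2

H = {X3, X4} meets every set (each contains at least one member of H), and |H| = 2.
The sets Atlas, Bravo are pairwise disjoint, so any hitting set needs a separate item for each — at least 2. Hence 2 is optimal.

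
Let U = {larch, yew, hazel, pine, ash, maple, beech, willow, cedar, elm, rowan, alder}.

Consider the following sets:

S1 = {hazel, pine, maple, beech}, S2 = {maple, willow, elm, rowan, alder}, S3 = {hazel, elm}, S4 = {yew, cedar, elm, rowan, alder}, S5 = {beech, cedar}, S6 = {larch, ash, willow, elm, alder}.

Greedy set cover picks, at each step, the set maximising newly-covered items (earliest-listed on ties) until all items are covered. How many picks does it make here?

Greedy: pick S2 (covers 5 new) → pick S1 (covers 3 new) → pick S4 (covers 2 new) → pick S6 (covers 2 new). Total picks: 4.
(The true minimum cover uses only 3 sets, so greedy is not optimal here.)

4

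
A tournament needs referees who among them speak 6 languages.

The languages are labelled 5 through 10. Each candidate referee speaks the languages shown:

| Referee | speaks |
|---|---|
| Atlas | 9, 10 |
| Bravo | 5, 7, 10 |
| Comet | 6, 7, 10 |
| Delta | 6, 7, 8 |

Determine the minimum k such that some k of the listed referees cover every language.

3

Take {Atlas, Bravo, Delta}. Their union is {5, 6, 7, 8, 9, 10}, which is all 6 languages.
Only Bravo contains 5, so Bravo is forced; the remaining 3 languages need at least 2 more referees (each remaining referee adds at most 2) — so at least 3 referees are needed, and 3 is optimal.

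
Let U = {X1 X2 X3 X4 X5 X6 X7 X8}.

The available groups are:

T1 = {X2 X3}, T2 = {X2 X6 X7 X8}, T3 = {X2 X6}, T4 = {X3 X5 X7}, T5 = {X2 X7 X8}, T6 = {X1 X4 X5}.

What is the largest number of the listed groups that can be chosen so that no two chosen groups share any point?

T3, T4 are pairwise disjoint (T3={X2,X6}; T4={X3,X5,X7}).
Every remaining group overlaps one of these, and no 3 of the listed groups are pairwise disjoint, so 2 is the maximum.

2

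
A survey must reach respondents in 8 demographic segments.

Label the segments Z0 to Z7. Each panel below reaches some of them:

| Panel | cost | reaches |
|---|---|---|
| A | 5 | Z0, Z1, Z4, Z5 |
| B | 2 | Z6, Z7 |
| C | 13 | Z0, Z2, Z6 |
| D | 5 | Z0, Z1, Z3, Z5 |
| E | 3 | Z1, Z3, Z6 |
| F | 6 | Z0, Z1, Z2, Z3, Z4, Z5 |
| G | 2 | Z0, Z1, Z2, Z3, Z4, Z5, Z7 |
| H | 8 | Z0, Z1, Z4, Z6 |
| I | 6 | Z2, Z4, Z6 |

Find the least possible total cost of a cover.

B, G together cover every segment (B ∪ G = {Z0, Z1, Z2, Z3, Z4, Z5, Z6, Z7}); total cost 2 + 2 = 4.
No covering selection has total cost below 4.

4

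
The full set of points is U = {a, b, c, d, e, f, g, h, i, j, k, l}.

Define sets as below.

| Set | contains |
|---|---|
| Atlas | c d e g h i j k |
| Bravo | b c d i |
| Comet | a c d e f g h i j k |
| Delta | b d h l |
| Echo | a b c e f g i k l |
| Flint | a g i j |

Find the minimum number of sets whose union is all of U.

2

Take {Atlas, Echo}. Their union is {a, b, c, d, e, f, g, h, i, j, k, l}, which is all 12 points.
No single set has all 12 points (the largest, Comet, has 10), so 2 is optimal.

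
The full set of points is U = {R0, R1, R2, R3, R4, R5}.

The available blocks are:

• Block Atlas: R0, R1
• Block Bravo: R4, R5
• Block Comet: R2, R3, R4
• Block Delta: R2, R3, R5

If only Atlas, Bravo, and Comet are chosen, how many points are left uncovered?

Union of Atlas, Bravo, Comet = {R0, R1, R2, R3, R4, R5} — that's every point, so 0 are uncovered.

0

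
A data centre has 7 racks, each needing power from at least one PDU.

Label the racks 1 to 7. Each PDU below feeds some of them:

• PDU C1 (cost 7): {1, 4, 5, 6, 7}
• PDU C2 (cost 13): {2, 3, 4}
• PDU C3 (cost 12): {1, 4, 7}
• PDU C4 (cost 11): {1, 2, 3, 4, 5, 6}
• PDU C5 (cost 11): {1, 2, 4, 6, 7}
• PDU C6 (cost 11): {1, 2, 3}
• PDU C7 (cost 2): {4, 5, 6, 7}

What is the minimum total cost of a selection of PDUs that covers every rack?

13

C4, C7 together cover every rack (C4 ∪ C7 = {1, 2, 3, 4, 5, 6, 7}); total cost 11 + 2 = 13.
No covering selection has total cost below 13.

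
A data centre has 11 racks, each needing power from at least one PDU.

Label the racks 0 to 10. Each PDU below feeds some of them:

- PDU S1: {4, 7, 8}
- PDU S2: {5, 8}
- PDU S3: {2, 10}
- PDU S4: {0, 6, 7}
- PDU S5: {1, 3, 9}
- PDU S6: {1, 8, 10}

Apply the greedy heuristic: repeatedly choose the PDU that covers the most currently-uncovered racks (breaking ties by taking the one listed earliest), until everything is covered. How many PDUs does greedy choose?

5

Greedy: pick S1 (covers 3 new) → pick S5 (covers 3 new) → pick S3 (covers 2 new) → pick S4 (covers 2 new) → pick S2 (covers 1 new). Total picks: 5.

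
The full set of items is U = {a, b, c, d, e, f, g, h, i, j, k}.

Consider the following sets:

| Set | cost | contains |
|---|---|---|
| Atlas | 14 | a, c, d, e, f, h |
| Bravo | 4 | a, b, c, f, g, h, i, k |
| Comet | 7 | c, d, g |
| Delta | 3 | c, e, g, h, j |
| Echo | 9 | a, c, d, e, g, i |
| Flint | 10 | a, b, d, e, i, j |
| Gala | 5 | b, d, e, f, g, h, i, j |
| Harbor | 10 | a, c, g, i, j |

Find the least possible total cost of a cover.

9

Bravo, Gala together cover every item (Bravo ∪ Gala = {a, b, c, d, e, f, g, h, i, j, k}); total cost 4 + 5 = 9.
The greedy pick Bravo, Delta, Gala costs 12; no covering selection beats 9.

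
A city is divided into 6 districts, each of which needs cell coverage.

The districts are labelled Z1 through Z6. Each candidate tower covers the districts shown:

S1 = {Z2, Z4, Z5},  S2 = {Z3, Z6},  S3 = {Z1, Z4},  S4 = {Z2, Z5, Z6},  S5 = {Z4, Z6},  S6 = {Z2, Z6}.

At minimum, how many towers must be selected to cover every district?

Take {S1, S2, S3}. Their union is {Z1, Z2, Z3, Z4, Z5, Z6}, which is all 6 districts.
Only S3 contains Z1, so S3 is forced; the remaining 4 districts need at least 2 more towers (each remaining tower adds at most 3) — so at least 3 towers are needed, and 3 is optimal.

3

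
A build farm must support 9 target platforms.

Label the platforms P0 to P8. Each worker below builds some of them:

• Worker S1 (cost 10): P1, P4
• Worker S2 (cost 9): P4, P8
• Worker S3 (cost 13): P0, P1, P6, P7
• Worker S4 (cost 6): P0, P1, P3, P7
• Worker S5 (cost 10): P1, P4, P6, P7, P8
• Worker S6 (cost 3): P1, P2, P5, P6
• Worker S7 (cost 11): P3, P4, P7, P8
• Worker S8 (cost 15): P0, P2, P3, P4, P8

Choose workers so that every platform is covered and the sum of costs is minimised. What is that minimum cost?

18

S2, S4, S6 together cover every platform (S2 ∪ S4 ∪ S6 = {P0, P1, P2, P3, P4, P5, P6, P7, P8}); total cost 9 + 6 + 3 = 18.
No covering selection has total cost below 18.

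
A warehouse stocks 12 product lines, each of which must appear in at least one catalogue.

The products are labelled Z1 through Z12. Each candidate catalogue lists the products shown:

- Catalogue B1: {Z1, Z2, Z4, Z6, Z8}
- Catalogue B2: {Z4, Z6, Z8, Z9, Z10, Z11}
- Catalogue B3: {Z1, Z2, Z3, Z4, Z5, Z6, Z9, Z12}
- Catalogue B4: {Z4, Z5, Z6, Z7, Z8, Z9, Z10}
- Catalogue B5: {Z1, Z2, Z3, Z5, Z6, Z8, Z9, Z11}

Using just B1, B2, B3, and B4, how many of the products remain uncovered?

Union of B1, B2, B3, B4 = {Z1, Z2, Z3, Z4, Z5, Z6, Z7, Z8, Z9, Z10, Z11, Z12} — that's every product, so 0 are uncovered.

0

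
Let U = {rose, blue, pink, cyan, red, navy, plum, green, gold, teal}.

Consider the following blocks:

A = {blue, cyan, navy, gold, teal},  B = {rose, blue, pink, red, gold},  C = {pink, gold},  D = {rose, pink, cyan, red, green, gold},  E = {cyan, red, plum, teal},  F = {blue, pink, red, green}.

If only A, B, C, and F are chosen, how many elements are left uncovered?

1

Union of A, B, C, F = {rose, blue, pink, cyan, red, navy, green, gold, teal}.
Not covered: plum — 1 element.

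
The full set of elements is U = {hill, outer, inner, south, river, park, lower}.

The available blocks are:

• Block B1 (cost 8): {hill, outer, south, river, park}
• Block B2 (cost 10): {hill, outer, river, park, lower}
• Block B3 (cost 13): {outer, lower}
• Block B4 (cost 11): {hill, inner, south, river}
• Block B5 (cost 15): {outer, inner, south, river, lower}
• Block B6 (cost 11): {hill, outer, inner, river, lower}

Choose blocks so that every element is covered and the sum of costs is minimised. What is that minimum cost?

B1, B6 together cover every element (B1 ∪ B6 = {hill, outer, inner, south, river, park, lower}); total cost 8 + 11 = 19.
No covering selection has total cost below 19.

19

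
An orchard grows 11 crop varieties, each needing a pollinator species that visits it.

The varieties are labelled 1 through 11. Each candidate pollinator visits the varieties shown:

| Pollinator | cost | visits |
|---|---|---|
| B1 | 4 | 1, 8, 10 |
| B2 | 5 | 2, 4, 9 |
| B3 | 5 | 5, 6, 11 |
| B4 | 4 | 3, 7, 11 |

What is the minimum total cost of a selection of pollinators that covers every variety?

B1, B2, B3, B4 together cover every variety (B1 ∪ B2 ∪ B3 ∪ B4 = {1, 2, 3, 4, 5, 6, 7, 8, 9, 10, 11}); total cost 4 + 5 + 5 + 4 = 18.
No covering selection has total cost below 18.

18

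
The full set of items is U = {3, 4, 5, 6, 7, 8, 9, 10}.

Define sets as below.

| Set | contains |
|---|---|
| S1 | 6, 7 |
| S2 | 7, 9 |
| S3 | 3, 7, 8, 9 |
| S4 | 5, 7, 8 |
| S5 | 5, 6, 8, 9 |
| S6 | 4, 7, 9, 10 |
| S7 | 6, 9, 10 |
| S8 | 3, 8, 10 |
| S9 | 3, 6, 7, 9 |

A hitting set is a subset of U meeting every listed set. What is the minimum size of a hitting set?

3

Take H = {3, 7, 9}. Each listed set contains at least one of these, so H is a hitting set of size 3.
No choice of 2 items meets every set, so 3 is the minimum.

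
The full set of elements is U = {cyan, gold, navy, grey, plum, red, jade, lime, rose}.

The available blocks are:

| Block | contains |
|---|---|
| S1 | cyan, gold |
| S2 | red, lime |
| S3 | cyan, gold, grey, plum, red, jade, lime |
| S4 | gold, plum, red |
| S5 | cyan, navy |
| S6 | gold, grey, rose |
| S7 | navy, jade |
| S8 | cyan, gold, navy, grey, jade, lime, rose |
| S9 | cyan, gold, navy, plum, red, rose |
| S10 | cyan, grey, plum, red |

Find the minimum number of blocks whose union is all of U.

Take {S3, S9}. Their union is {cyan, gold, navy, grey, plum, red, jade, lime, rose}, which is all 9 elements.
No single block has all 9 elements (the largest, S3, has 7), so 2 is optimal.

2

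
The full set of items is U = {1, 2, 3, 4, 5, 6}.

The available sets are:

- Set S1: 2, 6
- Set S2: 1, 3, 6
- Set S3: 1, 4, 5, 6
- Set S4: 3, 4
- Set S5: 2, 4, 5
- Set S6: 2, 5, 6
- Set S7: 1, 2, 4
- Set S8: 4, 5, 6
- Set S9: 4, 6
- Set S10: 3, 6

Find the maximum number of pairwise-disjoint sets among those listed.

S4, S6 are pairwise disjoint (S4={3,4}; S6={2,5,6}).
Every remaining set overlaps one of these, and no 3 of the listed sets are pairwise disjoint, so 2 is the maximum.

2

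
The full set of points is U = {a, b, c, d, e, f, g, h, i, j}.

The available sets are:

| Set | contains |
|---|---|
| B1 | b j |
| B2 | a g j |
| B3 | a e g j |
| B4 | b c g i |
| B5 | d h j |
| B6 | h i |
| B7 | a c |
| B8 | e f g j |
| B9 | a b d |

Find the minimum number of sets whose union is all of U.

4

B2, B4, B5, and B8 cover everything between them: the union {a, b, c, d, e, f, g, h, i, j} is all of U.
No 3 of the 9 sets cover everything (all 84 combinations miss at least one point), so 4 is optimal.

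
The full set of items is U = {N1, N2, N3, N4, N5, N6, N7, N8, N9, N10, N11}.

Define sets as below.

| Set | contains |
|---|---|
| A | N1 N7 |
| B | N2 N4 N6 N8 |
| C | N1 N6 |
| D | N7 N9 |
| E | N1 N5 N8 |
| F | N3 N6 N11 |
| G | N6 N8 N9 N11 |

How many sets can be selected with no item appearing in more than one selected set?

D, E, F are pairwise disjoint (D={N7,N9}; E={N1,N5,N8}; F={N3,N6,N11}).
Every remaining set overlaps one of these, and no 4 of the listed sets are pairwise disjoint, so 3 is the maximum.

3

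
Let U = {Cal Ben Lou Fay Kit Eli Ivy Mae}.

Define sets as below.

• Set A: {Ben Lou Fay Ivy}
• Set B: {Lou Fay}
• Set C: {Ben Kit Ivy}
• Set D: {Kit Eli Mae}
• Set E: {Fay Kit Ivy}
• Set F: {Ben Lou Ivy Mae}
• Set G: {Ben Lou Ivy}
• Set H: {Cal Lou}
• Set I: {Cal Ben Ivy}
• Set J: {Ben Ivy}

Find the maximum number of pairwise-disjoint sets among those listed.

B, D, J are pairwise disjoint (B={Lou,Fay}; D={Kit,Eli,Mae}; J={Ben,Ivy}).
Every remaining set overlaps one of these, and no 4 of the listed sets are pairwise disjoint, so 3 is the maximum.

3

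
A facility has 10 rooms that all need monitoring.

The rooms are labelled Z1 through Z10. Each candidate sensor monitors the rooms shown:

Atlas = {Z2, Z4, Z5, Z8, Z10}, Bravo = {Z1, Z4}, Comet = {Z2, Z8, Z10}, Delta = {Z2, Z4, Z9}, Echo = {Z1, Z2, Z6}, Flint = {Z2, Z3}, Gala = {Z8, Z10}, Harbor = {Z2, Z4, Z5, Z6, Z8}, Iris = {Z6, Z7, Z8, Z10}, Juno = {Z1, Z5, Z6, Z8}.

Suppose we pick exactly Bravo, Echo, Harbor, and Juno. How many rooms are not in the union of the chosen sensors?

4

Union of Bravo, Echo, Harbor, Juno = {Z1, Z2, Z4, Z5, Z6, Z8}.
Not covered: Z3, Z7, Z9, Z10 — 4 rooms.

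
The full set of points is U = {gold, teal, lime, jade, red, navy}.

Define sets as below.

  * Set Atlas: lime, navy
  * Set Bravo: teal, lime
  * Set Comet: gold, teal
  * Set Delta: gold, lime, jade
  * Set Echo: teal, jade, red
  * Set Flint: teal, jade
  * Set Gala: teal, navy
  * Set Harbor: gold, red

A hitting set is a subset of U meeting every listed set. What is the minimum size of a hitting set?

3

Take H = {gold, teal, lime}. Each listed set contains at least one of these, so H is a hitting set of size 3.
The sets Atlas, Flint, Harbor are pairwise disjoint, so any hitting set needs a separate point for each — at least 3. Hence 3 is optimal.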